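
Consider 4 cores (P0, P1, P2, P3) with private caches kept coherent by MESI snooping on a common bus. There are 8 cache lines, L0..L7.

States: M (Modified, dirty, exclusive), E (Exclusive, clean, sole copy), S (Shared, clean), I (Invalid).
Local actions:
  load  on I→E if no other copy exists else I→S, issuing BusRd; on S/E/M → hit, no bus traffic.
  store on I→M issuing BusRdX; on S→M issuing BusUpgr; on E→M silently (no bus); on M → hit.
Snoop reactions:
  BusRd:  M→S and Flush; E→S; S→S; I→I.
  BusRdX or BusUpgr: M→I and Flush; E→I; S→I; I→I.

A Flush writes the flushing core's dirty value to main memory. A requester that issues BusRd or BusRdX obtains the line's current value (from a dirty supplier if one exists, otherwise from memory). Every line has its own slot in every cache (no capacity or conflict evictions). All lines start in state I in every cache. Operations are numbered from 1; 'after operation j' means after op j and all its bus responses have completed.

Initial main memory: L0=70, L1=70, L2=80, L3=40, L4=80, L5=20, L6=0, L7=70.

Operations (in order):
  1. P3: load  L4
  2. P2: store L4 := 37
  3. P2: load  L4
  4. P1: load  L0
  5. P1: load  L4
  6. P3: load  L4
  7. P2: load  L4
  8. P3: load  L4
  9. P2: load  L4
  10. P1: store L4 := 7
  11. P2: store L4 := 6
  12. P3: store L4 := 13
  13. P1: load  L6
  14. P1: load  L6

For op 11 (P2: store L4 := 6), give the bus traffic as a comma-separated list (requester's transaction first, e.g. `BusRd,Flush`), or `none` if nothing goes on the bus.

bus = BusRdX,Flush

1. P3: load  L4  bus=[BusRd]  L4: P0=I P1=I P2=I P3=E  mem[L4]=80
2. P2: store L4 := 37  bus=[BusRdX]  L4: P0=I P1=I P2=M P3=I  mem[L4]=80
3. P2: load  L4  bus=[-]  L4: P0=I P1=I P2=M P3=I  mem[L4]=80
4. P1: load  L0  bus=[BusRd]  L0: P0=I P1=E P2=I P3=I  mem[L0]=70
5. P1: load  L4  bus=[BusRd,Flush]  L4: P0=I P1=S P2=S P3=I  mem[L4]=37
6. P3: load  L4  bus=[BusRd]  L4: P0=I P1=S P2=S P3=S  mem[L4]=37
7. P2: load  L4  bus=[-]  L4: P0=I P1=S P2=S P3=S  mem[L4]=37
8. P3: load  L4  bus=[-]  L4: P0=I P1=S P2=S P3=S  mem[L4]=37
9. P2: load  L4  bus=[-]  L4: P0=I P1=S P2=S P3=S  mem[L4]=37
10. P1: store L4 := 7  bus=[BusUpgr]  L4: P0=I P1=M P2=I P3=I  mem[L4]=37
11. P2: store L4 := 6  bus=[BusRdX,Flush]  L4: P0=I P1=I P2=M P3=I  mem[L4]=7
12. P3: store L4 := 13  bus=[BusRdX,Flush]  L4: P0=I P1=I P2=I P3=M  mem[L4]=6
13. P1: load  L6  bus=[BusRd]  L6: P0=I P1=E P2=I P3=I  mem[L6]=0
14. P1: load  L6  bus=[-]  L6: P0=I P1=E P2=I P3=I  mem[L6]=0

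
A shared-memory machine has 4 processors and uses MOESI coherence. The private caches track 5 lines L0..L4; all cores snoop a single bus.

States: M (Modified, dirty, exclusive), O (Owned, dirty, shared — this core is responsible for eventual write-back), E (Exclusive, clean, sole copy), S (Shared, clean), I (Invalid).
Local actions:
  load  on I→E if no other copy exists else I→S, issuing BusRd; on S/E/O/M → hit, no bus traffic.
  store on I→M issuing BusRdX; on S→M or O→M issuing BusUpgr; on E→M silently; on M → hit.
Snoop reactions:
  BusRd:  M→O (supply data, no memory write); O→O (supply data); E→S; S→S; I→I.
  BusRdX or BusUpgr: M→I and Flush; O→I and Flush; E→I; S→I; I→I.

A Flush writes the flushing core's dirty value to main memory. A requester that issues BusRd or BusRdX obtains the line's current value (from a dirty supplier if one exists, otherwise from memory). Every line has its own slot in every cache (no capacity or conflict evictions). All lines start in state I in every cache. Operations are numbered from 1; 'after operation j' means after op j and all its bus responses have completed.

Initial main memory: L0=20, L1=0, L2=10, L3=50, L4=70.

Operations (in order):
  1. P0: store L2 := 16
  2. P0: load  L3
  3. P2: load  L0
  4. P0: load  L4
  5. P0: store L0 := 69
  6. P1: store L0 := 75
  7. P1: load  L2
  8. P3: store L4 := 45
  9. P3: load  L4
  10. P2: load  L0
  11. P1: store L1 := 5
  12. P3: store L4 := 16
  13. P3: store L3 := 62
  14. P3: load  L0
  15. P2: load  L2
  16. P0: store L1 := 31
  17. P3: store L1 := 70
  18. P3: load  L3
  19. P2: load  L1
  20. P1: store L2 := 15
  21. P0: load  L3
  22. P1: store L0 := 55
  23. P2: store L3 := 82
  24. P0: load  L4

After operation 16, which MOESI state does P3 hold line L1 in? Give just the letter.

  op1 P0: store L2 := 16 → M/I/I/I on L2; bus BusRdX; mem=10
  op2 P0: load  L3 → E/I/I/I on L3; bus BusRd; mem=50
  op3 P2: load  L0 → I/I/E/I on L0; bus BusRd; mem=20
  op4 P0: load  L4 → E/I/I/I on L4; bus BusRd; mem=70
  op5 P0: store L0 := 69 → M/I/I/I on L0; bus BusRdX; mem=20
  op6 P1: store L0 := 75 → I/M/I/I on L0; bus BusRdX Flush; mem=69
  op7 P1: load  L2 → O/S/I/I on L2; bus BusRd; mem=10
  op8 P3: store L4 := 45 → I/I/I/M on L4; bus BusRdX; mem=70
  op9 P3: load  L4 → I/I/I/M on L4; bus (none); mem=70
  op10 P2: load  L0 → I/O/S/I on L0; bus BusRd; mem=69
  op11 P1: store L1 := 5 → I/M/I/I on L1; bus BusRdX; mem=0
  op12 P3: store L4 := 16 → I/I/I/M on L4; bus (none); mem=70
  op13 P3: store L3 := 62 → I/I/I/M on L3; bus BusRdX; mem=50
  op14 P3: load  L0 → I/O/S/S on L0; bus BusRd; mem=69
  op15 P2: load  L2 → O/S/S/I on L2; bus BusRd; mem=10
  op16 P0: store L1 := 31 → M/I/I/I on L1; bus BusRdX Flush; mem=5
  op17 P3: store L1 := 70 → I/I/I/M on L1; bus BusRdX Flush; mem=31
  op18 P3: load  L3 → I/I/I/M on L3; bus (none); mem=50
  op19 P2: load  L1 → I/I/S/O on L1; bus BusRd; mem=31
  op20 P1: store L2 := 15 → I/M/I/I on L2; bus BusUpgr Flush; mem=16
  op21 P0: load  L3 → S/I/I/O on L3; bus BusRd; mem=50
  op22 P1: store L0 := 55 → I/M/I/I on L0; bus BusUpgr; mem=69
  op23 P2: store L3 := 82 → I/I/M/I on L3; bus BusRdX Flush; mem=62
  op24 P0: load  L4 → S/I/I/O on L4; bus BusRd; mem=70

state = I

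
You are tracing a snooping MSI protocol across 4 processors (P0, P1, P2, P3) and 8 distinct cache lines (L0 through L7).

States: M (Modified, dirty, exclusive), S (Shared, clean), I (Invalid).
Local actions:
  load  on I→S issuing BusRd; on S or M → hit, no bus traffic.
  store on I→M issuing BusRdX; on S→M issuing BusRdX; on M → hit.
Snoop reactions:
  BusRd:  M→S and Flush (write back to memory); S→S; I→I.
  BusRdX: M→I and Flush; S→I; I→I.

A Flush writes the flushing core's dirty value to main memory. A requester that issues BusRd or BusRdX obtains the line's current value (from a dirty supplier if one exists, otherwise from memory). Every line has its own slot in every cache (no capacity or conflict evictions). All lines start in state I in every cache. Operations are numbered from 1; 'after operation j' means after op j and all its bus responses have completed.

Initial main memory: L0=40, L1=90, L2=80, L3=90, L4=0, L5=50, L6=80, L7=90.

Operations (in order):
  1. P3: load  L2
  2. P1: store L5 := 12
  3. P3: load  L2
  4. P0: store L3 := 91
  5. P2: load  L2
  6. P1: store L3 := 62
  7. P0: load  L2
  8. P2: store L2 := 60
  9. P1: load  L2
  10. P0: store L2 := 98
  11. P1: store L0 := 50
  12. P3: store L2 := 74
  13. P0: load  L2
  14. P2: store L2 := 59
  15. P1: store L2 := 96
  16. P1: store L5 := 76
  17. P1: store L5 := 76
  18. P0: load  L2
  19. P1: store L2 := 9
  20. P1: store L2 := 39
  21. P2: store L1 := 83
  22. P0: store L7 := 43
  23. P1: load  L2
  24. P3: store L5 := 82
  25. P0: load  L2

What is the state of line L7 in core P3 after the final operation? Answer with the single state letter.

1. P3: load  L2  bus=[BusRd]  L2: P0=I P1=I P2=I P3=S  mem[L2]=80
2. P1: store L5 := 12  bus=[BusRdX]  L5: P0=I P1=M P2=I P3=I  mem[L5]=50
3. P3: load  L2  bus=[-]  L2: P0=I P1=I P2=I P3=S  mem[L2]=80
4. P0: store L3 := 91  bus=[BusRdX]  L3: P0=M P1=I P2=I P3=I  mem[L3]=90
5. P2: load  L2  bus=[BusRd]  L2: P0=I P1=I P2=S P3=S  mem[L2]=80
6. P1: store L3 := 62  bus=[BusRdX,Flush]  L3: P0=I P1=M P2=I P3=I  mem[L3]=91
7. P0: load  L2  bus=[BusRd]  L2: P0=S P1=I P2=S P3=S  mem[L2]=80
8. P2: store L2 := 60  bus=[BusRdX]  L2: P0=I P1=I P2=M P3=I  mem[L2]=80
9. P1: load  L2  bus=[BusRd,Flush]  L2: P0=I P1=S P2=S P3=I  mem[L2]=60
10. P0: store L2 := 98  bus=[BusRdX]  L2: P0=M P1=I P2=I P3=I  mem[L2]=60
11. P1: store L0 := 50  bus=[BusRdX]  L0: P0=I P1=M P2=I P3=I  mem[L0]=40
12. P3: store L2 := 74  bus=[BusRdX,Flush]  L2: P0=I P1=I P2=I P3=M  mem[L2]=98
13. P0: load  L2  bus=[BusRd,Flush]  L2: P0=S P1=I P2=I P3=S  mem[L2]=74
14. P2: store L2 := 59  bus=[BusRdX]  L2: P0=I P1=I P2=M P3=I  mem[L2]=74
15. P1: store L2 := 96  bus=[BusRdX,Flush]  L2: P0=I P1=M P2=I P3=I  mem[L2]=59
16. P1: store L5 := 76  bus=[-]  L5: P0=I P1=M P2=I P3=I  mem[L5]=50
17. P1: store L5 := 76  bus=[-]  L5: P0=I P1=M P2=I P3=I  mem[L5]=50
18. P0: load  L2  bus=[BusRd,Flush]  L2: P0=S P1=S P2=I P3=I  mem[L2]=96
19. P1: store L2 := 9  bus=[BusRdX]  L2: P0=I P1=M P2=I P3=I  mem[L2]=96
20. P1: store L2 := 39  bus=[-]  L2: P0=I P1=M P2=I P3=I  mem[L2]=96
21. P2: store L1 := 83  bus=[BusRdX]  L1: P0=I P1=I P2=M P3=I  mem[L1]=90
22. P0: store L7 := 43  bus=[BusRdX]  L7: P0=M P1=I P2=I P3=I  mem[L7]=90
23. P1: load  L2  bus=[-]  L2: P0=I P1=M P2=I P3=I  mem[L2]=96
24. P3: store L5 := 82  bus=[BusRdX,Flush]  L5: P0=I P1=I P2=I P3=M  mem[L5]=76
25. P0: load  L2  bus=[BusRd,Flush]  L2: P0=S P1=S P2=I P3=I  mem[L2]=39

state = I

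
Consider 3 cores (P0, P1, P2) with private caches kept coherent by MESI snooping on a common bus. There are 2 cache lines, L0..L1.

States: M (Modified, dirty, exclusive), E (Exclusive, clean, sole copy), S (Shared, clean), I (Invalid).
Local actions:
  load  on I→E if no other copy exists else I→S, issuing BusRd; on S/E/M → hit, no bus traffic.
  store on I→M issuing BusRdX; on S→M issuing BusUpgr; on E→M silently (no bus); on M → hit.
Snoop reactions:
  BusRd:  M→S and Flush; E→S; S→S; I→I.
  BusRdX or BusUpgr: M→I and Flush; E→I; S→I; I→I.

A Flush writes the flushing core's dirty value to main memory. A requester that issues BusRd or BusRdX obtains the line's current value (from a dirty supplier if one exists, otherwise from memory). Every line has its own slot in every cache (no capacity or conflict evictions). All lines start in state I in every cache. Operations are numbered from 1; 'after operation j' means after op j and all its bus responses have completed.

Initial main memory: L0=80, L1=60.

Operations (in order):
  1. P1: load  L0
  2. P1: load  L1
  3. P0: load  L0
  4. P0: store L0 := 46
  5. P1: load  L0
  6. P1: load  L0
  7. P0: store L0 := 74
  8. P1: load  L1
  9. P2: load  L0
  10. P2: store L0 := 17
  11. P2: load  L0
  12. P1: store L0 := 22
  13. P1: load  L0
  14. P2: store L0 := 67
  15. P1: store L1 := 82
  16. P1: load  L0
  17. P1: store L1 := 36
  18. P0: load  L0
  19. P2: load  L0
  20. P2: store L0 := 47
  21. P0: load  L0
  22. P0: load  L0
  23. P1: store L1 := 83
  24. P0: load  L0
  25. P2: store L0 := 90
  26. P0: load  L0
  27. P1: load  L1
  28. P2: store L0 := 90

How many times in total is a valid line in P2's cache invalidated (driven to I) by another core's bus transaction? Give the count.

  op1 P1: load  L0 → I/E/I on L0; bus BusRd; mem=80
  op2 P1: load  L1 → I/E/I on L1; bus BusRd; mem=60
  op3 P0: load  L0 → S/S/I on L0; bus BusRd; mem=80
  op4 P0: store L0 := 46 → M/I/I on L0; bus BusUpgr; mem=80
  op5 P1: load  L0 → S/S/I on L0; bus BusRd Flush; mem=46
  op6 P1: load  L0 → S/S/I on L0; bus (none); mem=46
  op7 P0: store L0 := 74 → M/I/I on L0; bus BusUpgr; mem=46
  op8 P1: load  L1 → I/E/I on L1; bus (none); mem=60
  op9 P2: load  L0 → S/I/S on L0; bus BusRd Flush; mem=74
  op10 P2: store L0 := 17 → I/I/M on L0; bus BusUpgr; mem=74
  op11 P2: load  L0 → I/I/M on L0; bus (none); mem=74
  op12 P1: store L0 := 22 → I/M/I on L0; bus BusRdX Flush; mem=17
  op13 P1: load  L0 → I/M/I on L0; bus (none); mem=17
  op14 P2: store L0 := 67 → I/I/M on L0; bus BusRdX Flush; mem=22
  op15 P1: store L1 := 82 → I/M/I on L1; bus (none); mem=60
  op16 P1: load  L0 → I/S/S on L0; bus BusRd Flush; mem=67
  op17 P1: store L1 := 36 → I/M/I on L1; bus (none); mem=60
  op18 P0: load  L0 → S/S/S on L0; bus BusRd; mem=67
  op19 P2: load  L0 → S/S/S on L0; bus (none); mem=67
  op20 P2: store L0 := 47 → I/I/M on L0; bus BusUpgr; mem=67
  op21 P0: load  L0 → S/I/S on L0; bus BusRd Flush; mem=47
  op22 P0: load  L0 → S/I/S on L0; bus (none); mem=47
  op23 P1: store L1 := 83 → I/M/I on L1; bus (none); mem=60
  op24 P0: load  L0 → S/I/S on L0; bus (none); mem=47
  op25 P2: store L0 := 90 → I/I/M on L0; bus BusUpgr; mem=47
  op26 P0: load  L0 → S/I/S on L0; bus BusRd Flush; mem=90
  op27 P1: load  L1 → I/M/I on L1; bus (none); mem=60
  op28 P2: store L0 := 90 → I/I/M on L0; bus BusUpgr; mem=90

invalidations = 1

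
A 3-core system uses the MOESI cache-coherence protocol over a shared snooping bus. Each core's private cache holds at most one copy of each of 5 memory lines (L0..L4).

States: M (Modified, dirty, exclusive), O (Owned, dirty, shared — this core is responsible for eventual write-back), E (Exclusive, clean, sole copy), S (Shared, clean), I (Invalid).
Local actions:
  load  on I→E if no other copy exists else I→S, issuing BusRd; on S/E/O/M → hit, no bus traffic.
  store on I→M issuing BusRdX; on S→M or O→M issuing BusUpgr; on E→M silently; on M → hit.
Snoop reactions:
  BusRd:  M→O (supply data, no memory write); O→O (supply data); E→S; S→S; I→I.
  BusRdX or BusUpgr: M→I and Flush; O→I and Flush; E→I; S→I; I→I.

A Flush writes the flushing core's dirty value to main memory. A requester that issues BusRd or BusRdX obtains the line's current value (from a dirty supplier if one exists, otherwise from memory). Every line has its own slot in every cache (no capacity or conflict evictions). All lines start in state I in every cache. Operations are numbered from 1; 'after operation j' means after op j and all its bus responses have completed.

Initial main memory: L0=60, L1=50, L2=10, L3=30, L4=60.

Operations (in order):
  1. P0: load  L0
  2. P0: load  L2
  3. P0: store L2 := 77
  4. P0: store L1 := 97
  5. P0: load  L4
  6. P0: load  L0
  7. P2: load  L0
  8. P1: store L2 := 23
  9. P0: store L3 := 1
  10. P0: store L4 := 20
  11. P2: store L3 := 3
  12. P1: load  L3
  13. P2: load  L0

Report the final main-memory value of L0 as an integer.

memory[L0] = 60

step 1: P0: load  L0  ⟶  EII  (L0)  txn=BusRd  M[L0]=60
step 2: P0: load  L2  ⟶  EII  (L2)  txn=BusRd  M[L2]=10
step 3: P0: store L2 := 77  ⟶  MII  (L2)  txn=∅  M[L2]=10
step 4: P0: store L1 := 97  ⟶  MII  (L1)  txn=BusRdX  M[L1]=50
step 5: P0: load  L4  ⟶  EII  (L4)  txn=BusRd  M[L4]=60
step 6: P0: load  L0  ⟶  EII  (L0)  txn=∅  M[L0]=60
step 7: P2: load  L0  ⟶  SIS  (L0)  txn=BusRd  M[L0]=60
step 8: P1: store L2 := 23  ⟶  IMI  (L2)  txn=BusRdX+Flush  M[L2]=77
step 9: P0: store L3 := 1  ⟶  MII  (L3)  txn=BusRdX  M[L3]=30
step 10: P0: store L4 := 20  ⟶  MII  (L4)  txn=∅  M[L4]=60
step 11: P2: store L3 := 3  ⟶  IIM  (L3)  txn=BusRdX+Flush  M[L3]=1
step 12: P1: load  L3  ⟶  ISO  (L3)  txn=BusRd  M[L3]=1
step 13: P2: load  L0  ⟶  SIS  (L0)  txn=∅  M[L0]=60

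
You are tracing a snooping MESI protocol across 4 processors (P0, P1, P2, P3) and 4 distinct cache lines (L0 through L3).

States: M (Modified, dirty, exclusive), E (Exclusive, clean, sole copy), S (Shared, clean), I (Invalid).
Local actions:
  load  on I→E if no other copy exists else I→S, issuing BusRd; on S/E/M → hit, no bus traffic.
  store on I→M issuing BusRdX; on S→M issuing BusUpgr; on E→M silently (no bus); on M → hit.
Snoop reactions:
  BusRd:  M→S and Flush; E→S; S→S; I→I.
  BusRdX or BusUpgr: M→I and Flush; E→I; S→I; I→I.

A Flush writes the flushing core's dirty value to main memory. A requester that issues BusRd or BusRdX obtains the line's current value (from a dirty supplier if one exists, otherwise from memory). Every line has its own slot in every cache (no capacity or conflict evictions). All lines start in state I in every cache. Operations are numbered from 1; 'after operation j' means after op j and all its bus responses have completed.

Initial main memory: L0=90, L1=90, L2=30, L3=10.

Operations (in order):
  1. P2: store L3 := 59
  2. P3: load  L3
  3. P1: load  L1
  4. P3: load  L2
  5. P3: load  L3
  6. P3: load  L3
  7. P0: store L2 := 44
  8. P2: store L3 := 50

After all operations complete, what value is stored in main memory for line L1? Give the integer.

memory[L1] = 90

1. P2: store L3 := 59  bus=[BusRdX]  L3: P0=I P1=I P2=M P3=I  mem[L3]=10
2. P3: load  L3  bus=[BusRd,Flush]  L3: P0=I P1=I P2=S P3=S  mem[L3]=59
3. P1: load  L1  bus=[BusRd]  L1: P0=I P1=E P2=I P3=I  mem[L1]=90
4. P3: load  L2  bus=[BusRd]  L2: P0=I P1=I P2=I P3=E  mem[L2]=30
5. P3: load  L3  bus=[-]  L3: P0=I P1=I P2=S P3=S  mem[L3]=59
6. P3: load  L3  bus=[-]  L3: P0=I P1=I P2=S P3=S  mem[L3]=59
7. P0: store L2 := 44  bus=[BusRdX]  L2: P0=M P1=I P2=I P3=I  mem[L2]=30
8. P2: store L3 := 50  bus=[BusUpgr]  L3: P0=I P1=I P2=M P3=I  mem[L3]=59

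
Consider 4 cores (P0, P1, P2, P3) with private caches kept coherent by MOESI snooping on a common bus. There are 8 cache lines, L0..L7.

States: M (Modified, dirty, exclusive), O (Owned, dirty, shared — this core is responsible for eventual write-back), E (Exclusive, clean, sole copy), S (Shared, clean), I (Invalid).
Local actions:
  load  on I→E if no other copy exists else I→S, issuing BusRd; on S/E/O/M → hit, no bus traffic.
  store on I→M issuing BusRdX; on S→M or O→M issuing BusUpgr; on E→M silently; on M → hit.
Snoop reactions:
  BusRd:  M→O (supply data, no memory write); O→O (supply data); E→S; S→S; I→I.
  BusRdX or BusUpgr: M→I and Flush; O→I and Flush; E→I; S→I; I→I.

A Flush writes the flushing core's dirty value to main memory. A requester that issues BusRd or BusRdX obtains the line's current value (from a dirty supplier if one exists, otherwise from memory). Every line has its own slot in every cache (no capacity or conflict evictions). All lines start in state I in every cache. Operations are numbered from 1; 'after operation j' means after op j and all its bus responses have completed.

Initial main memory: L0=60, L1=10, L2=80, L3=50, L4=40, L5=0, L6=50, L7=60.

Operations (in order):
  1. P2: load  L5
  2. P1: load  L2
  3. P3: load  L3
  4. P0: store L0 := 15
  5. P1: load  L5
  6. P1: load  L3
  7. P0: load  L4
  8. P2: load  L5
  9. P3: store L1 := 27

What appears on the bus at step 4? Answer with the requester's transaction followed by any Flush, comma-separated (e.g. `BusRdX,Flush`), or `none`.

step 1: P2: load  L5  ⟶  IIEI  (L5)  txn=BusRd  M[L5]=0
step 2: P1: load  L2  ⟶  IEII  (L2)  txn=BusRd  M[L2]=80
step 3: P3: load  L3  ⟶  IIIE  (L3)  txn=BusRd  M[L3]=50
step 4: P0: store L0 := 15  ⟶  MIII  (L0)  txn=BusRdX  M[L0]=60
step 5: P1: load  L5  ⟶  ISSI  (L5)  txn=BusRd  M[L5]=0
step 6: P1: load  L3  ⟶  ISIS  (L3)  txn=BusRd  M[L3]=50
step 7: P0: load  L4  ⟶  EIII  (L4)  txn=BusRd  M[L4]=40
step 8: P2: load  L5  ⟶  ISSI  (L5)  txn=∅  M[L5]=0
step 9: P3: store L1 := 27  ⟶  IIIM  (L1)  txn=BusRdX  M[L1]=10

bus = BusRdX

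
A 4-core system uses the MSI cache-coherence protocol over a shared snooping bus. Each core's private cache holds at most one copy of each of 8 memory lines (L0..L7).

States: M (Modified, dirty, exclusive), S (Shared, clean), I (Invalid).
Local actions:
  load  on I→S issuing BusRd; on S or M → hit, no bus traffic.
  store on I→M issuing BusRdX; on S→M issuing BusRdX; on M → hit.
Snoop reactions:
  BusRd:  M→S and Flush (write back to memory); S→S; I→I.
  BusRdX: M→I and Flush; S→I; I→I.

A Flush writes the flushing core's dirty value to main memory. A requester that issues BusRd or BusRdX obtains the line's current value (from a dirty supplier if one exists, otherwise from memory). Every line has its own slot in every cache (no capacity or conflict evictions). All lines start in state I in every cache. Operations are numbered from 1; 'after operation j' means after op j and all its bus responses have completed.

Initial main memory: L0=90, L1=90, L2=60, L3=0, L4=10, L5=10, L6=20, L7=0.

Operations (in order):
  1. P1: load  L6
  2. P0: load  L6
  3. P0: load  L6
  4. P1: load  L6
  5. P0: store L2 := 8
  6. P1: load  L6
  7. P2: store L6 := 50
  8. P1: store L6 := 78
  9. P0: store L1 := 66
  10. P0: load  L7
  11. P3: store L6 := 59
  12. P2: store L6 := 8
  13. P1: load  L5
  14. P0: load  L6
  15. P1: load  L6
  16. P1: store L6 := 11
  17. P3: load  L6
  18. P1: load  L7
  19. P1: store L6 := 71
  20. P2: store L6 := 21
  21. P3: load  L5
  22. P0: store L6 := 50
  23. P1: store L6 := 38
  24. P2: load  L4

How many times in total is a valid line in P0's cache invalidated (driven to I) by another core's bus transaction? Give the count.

invalidations = 3

step 1: P1: load  L6  ⟶  ISII  (L6)  txn=BusRd  M[L6]=20
step 2: P0: load  L6  ⟶  SSII  (L6)  txn=BusRd  M[L6]=20
step 3: P0: load  L6  ⟶  SSII  (L6)  txn=∅  M[L6]=20
step 4: P1: load  L6  ⟶  SSII  (L6)  txn=∅  M[L6]=20
step 5: P0: store L2 := 8  ⟶  MIII  (L2)  txn=BusRdX  M[L2]=60
step 6: P1: load  L6  ⟶  SSII  (L6)  txn=∅  M[L6]=20
step 7: P2: store L6 := 50  ⟶  IIMI  (L6)  txn=BusRdX  M[L6]=20
step 8: P1: store L6 := 78  ⟶  IMII  (L6)  txn=BusRdX+Flush  M[L6]=50
step 9: P0: store L1 := 66  ⟶  MIII  (L1)  txn=BusRdX  M[L1]=90
step 10: P0: load  L7  ⟶  SIII  (L7)  txn=BusRd  M[L7]=0
step 11: P3: store L6 := 59  ⟶  IIIM  (L6)  txn=BusRdX+Flush  M[L6]=78
step 12: P2: store L6 := 8  ⟶  IIMI  (L6)  txn=BusRdX+Flush  M[L6]=59
step 13: P1: load  L5  ⟶  ISII  (L5)  txn=BusRd  M[L5]=10
step 14: P0: load  L6  ⟶  SISI  (L6)  txn=BusRd+Flush  M[L6]=8
step 15: P1: load  L6  ⟶  SSSI  (L6)  txn=BusRd  M[L6]=8
step 16: P1: store L6 := 11  ⟶  IMII  (L6)  txn=BusRdX  M[L6]=8
step 17: P3: load  L6  ⟶  ISIS  (L6)  txn=BusRd+Flush  M[L6]=11
step 18: P1: load  L7  ⟶  SSII  (L7)  txn=BusRd  M[L7]=0
step 19: P1: store L6 := 71  ⟶  IMII  (L6)  txn=BusRdX  M[L6]=11
step 20: P2: store L6 := 21  ⟶  IIMI  (L6)  txn=BusRdX+Flush  M[L6]=71
step 21: P3: load  L5  ⟶  ISIS  (L5)  txn=BusRd  M[L5]=10
step 22: P0: store L6 := 50  ⟶  MIII  (L6)  txn=BusRdX+Flush  M[L6]=21
step 23: P1: store L6 := 38  ⟶  IMII  (L6)  txn=BusRdX+Flush  M[L6]=50
step 24: P2: load  L4  ⟶  IISI  (L4)  txn=BusRd  M[L4]=10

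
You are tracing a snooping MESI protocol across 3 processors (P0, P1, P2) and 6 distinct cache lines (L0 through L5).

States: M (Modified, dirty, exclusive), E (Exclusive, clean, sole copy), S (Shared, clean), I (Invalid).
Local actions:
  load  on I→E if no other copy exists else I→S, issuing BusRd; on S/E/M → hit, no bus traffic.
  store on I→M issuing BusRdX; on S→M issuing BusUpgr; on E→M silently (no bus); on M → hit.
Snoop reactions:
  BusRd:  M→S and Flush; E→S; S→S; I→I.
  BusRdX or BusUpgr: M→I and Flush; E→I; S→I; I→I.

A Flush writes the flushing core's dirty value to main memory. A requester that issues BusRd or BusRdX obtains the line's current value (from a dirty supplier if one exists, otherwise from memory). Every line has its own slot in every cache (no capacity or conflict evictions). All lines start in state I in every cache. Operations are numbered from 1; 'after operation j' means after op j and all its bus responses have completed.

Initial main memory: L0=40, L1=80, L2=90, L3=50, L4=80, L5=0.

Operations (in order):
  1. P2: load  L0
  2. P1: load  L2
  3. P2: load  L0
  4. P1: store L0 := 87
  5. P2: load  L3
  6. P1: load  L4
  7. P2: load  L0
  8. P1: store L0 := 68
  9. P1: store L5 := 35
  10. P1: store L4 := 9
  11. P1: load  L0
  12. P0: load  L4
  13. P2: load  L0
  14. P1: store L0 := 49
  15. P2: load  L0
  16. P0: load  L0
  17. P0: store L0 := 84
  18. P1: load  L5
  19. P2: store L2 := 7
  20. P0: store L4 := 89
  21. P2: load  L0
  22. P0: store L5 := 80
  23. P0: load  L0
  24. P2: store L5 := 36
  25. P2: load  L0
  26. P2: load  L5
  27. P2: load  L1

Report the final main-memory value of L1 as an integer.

[1] P2: load  L0 | P0:I, P1:I, P2:E(40) | bus: BusRd
[2] P1: load  L2 | P0:I, P1:E(90), P2:I | bus: BusRd
[3] P2: load  L0 | P0:I, P1:I, P2:E(40) | bus: none
[4] P1: store L0 := 87 | P0:I, P1:M(87), P2:I | bus: BusRdX
[5] P2: load  L3 | P0:I, P1:I, P2:E(50) | bus: BusRd
[6] P1: load  L4 | P0:I, P1:E(80), P2:I | bus: BusRd
[7] P2: load  L0 | P0:I, P1:S(87), P2:S(87) | bus: BusRd,Flush
[8] P1: store L0 := 68 | P0:I, P1:M(68), P2:I | bus: BusUpgr
[9] P1: store L5 := 35 | P0:I, P1:M(35), P2:I | bus: BusRdX
[10] P1: store L4 := 9 | P0:I, P1:M(9), P2:I | bus: none
[11] P1: load  L0 | P0:I, P1:M(68), P2:I | bus: none
[12] P0: load  L4 | P0:S(9), P1:S(9), P2:I | bus: BusRd,Flush
[13] P2: load  L0 | P0:I, P1:S(68), P2:S(68) | bus: BusRd,Flush
[14] P1: store L0 := 49 | P0:I, P1:M(49), P2:I | bus: BusUpgr
[15] P2: load  L0 | P0:I, P1:S(49), P2:S(49) | bus: BusRd,Flush
[16] P0: load  L0 | P0:S(49), P1:S(49), P2:S(49) | bus: BusRd
[17] P0: store L0 := 84 | P0:M(84), P1:I, P2:I | bus: BusUpgr
[18] P1: load  L5 | P0:I, P1:M(35), P2:I | bus: none
[19] P2: store L2 := 7 | P0:I, P1:I, P2:M(7) | bus: BusRdX
[20] P0: store L4 := 89 | P0:M(89), P1:I, P2:I | bus: BusUpgr
[21] P2: load  L0 | P0:S(84), P1:I, P2:S(84) | bus: BusRd,Flush
[22] P0: store L5 := 80 | P0:M(80), P1:I, P2:I | bus: BusRdX,Flush
[23] P0: load  L0 | P0:S(84), P1:I, P2:S(84) | bus: none
[24] P2: store L5 := 36 | P0:I, P1:I, P2:M(36) | bus: BusRdX,Flush
[25] P2: load  L0 | P0:S(84), P1:I, P2:S(84) | bus: none
[26] P2: load  L5 | P0:I, P1:I, P2:M(36) | bus: none
[27] P2: load  L1 | P0:I, P1:I, P2:E(80) | bus: BusRd

memory[L1] = 80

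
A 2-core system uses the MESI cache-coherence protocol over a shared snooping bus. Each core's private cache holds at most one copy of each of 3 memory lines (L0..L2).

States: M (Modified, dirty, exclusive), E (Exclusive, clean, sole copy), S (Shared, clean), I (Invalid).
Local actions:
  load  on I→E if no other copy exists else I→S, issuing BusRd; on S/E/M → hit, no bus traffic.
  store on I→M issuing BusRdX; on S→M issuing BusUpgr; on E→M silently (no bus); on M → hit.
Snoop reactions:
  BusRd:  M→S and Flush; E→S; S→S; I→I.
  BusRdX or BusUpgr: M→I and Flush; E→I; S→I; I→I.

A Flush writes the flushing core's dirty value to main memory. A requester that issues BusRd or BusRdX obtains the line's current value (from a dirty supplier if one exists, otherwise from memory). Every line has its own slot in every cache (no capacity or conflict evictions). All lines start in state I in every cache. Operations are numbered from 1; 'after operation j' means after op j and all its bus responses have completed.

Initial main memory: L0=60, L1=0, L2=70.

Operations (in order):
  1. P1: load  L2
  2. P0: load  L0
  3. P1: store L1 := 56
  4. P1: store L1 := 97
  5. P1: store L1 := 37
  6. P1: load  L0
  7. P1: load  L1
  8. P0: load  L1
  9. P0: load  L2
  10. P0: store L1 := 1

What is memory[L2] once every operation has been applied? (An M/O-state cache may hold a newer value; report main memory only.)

memory[L2] = 70

step 1: P1: load  L2  ⟶  IE  (L2)  txn=BusRd  M[L2]=70
step 2: P0: load  L0  ⟶  EI  (L0)  txn=BusRd  M[L0]=60
step 3: P1: store L1 := 56  ⟶  IM  (L1)  txn=BusRdX  M[L1]=0
step 4: P1: store L1 := 97  ⟶  IM  (L1)  txn=∅  M[L1]=0
step 5: P1: store L1 := 37  ⟶  IM  (L1)  txn=∅  M[L1]=0
step 6: P1: load  L0  ⟶  SS  (L0)  txn=BusRd  M[L0]=60
step 7: P1: load  L1  ⟶  IM  (L1)  txn=∅  M[L1]=0
step 8: P0: load  L1  ⟶  SS  (L1)  txn=BusRd+Flush  M[L1]=37
step 9: P0: load  L2  ⟶  SS  (L2)  txn=BusRd  M[L2]=70
step 10: P0: store L1 := 1  ⟶  MI  (L1)  txn=BusUpgr  M[L1]=37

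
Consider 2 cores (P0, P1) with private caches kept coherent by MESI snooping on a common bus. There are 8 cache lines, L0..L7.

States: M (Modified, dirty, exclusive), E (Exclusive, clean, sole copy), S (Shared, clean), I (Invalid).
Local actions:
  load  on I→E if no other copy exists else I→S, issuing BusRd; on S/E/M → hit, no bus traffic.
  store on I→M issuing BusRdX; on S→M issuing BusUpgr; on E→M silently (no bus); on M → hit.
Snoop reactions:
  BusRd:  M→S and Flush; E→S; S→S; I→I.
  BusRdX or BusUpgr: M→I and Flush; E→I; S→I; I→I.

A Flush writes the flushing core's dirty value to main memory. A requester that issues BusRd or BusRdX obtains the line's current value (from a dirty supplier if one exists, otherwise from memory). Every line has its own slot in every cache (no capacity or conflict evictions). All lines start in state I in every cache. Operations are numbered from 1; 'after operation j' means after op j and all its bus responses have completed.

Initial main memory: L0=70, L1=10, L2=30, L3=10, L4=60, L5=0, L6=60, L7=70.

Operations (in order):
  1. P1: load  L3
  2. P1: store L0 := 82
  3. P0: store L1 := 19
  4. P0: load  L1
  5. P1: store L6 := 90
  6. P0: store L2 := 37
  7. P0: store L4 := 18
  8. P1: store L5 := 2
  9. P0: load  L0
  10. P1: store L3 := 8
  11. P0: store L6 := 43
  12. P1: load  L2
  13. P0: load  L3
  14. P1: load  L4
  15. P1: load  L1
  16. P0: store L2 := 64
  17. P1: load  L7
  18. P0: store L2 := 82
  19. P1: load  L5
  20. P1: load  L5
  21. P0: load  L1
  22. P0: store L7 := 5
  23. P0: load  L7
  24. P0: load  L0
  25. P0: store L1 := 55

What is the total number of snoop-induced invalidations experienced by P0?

invalidations = 0

[1] P1: load  L3 | P0:I, P1:E(10) | bus: BusRd
[2] P1: store L0 := 82 | P0:I, P1:M(82) | bus: BusRdX
[3] P0: store L1 := 19 | P0:M(19), P1:I | bus: BusRdX
[4] P0: load  L1 | P0:M(19), P1:I | bus: none
[5] P1: store L6 := 90 | P0:I, P1:M(90) | bus: BusRdX
[6] P0: store L2 := 37 | P0:M(37), P1:I | bus: BusRdX
[7] P0: store L4 := 18 | P0:M(18), P1:I | bus: BusRdX
[8] P1: store L5 := 2 | P0:I, P1:M(2) | bus: BusRdX
[9] P0: load  L0 | P0:S(82), P1:S(82) | bus: BusRd,Flush
[10] P1: store L3 := 8 | P0:I, P1:M(8) | bus: none
[11] P0: store L6 := 43 | P0:M(43), P1:I | bus: BusRdX,Flush
[12] P1: load  L2 | P0:S(37), P1:S(37) | bus: BusRd,Flush
[13] P0: load  L3 | P0:S(8), P1:S(8) | bus: BusRd,Flush
[14] P1: load  L4 | P0:S(18), P1:S(18) | bus: BusRd,Flush
[15] P1: load  L1 | P0:S(19), P1:S(19) | bus: BusRd,Flush
[16] P0: store L2 := 64 | P0:M(64), P1:I | bus: BusUpgr
[17] P1: load  L7 | P0:I, P1:E(70) | bus: BusRd
[18] P0: store L2 := 82 | P0:M(82), P1:I | bus: none
[19] P1: load  L5 | P0:I, P1:M(2) | bus: none
[20] P1: load  L5 | P0:I, P1:M(2) | bus: none
[21] P0: load  L1 | P0:S(19), P1:S(19) | bus: none
[22] P0: store L7 := 5 | P0:M(5), P1:I | bus: BusRdX
[23] P0: load  L7 | P0:M(5), P1:I | bus: none
[24] P0: load  L0 | P0:S(82), P1:S(82) | bus: none
[25] P0: store L1 := 55 | P0:M(55), P1:I | bus: BusUpgr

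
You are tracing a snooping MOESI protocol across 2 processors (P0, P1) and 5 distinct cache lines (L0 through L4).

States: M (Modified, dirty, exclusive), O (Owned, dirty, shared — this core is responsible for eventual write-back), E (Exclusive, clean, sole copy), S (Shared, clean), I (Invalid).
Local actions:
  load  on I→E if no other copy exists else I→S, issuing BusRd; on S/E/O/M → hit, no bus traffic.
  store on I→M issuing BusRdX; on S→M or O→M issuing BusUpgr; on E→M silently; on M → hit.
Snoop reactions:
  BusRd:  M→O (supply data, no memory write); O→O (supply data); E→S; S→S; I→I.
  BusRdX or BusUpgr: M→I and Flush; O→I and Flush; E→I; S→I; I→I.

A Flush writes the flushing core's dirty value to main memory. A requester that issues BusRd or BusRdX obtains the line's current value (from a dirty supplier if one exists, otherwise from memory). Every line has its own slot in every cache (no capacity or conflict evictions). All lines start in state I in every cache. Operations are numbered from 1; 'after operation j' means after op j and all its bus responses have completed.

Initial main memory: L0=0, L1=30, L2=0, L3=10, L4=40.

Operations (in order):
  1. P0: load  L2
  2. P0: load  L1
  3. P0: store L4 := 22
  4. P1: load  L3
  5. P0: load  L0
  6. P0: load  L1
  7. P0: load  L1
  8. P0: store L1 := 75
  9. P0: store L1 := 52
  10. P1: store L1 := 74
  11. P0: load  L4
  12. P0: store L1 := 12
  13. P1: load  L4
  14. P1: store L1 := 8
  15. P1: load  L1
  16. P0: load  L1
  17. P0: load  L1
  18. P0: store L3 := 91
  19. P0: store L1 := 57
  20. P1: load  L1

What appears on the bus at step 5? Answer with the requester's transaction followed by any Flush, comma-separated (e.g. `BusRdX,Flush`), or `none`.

[1] P0: load  L2 | P0:E(0), P1:I | bus: BusRd
[2] P0: load  L1 | P0:E(30), P1:I | bus: BusRd
[3] P0: store L4 := 22 | P0:M(22), P1:I | bus: BusRdX
[4] P1: load  L3 | P0:I, P1:E(10) | bus: BusRd
[5] P0: load  L0 | P0:E(0), P1:I | bus: BusRd
[6] P0: load  L1 | P0:E(30), P1:I | bus: none
[7] P0: load  L1 | P0:E(30), P1:I | bus: none
[8] P0: store L1 := 75 | P0:M(75), P1:I | bus: none
[9] P0: store L1 := 52 | P0:M(52), P1:I | bus: none
[10] P1: store L1 := 74 | P0:I, P1:M(74) | bus: BusRdX,Flush
[11] P0: load  L4 | P0:M(22), P1:I | bus: none
[12] P0: store L1 := 12 | P0:M(12), P1:I | bus: BusRdX,Flush
[13] P1: load  L4 | P0:O(22), P1:S(22) | bus: BusRd
[14] P1: store L1 := 8 | P0:I, P1:M(8) | bus: BusRdX,Flush
[15] P1: load  L1 | P0:I, P1:M(8) | bus: none
[16] P0: load  L1 | P0:S(8), P1:O(8) | bus: BusRd
[17] P0: load  L1 | P0:S(8), P1:O(8) | bus: none
[18] P0: store L3 := 91 | P0:M(91), P1:I | bus: BusRdX
[19] P0: store L1 := 57 | P0:M(57), P1:I | bus: BusUpgr,Flush
[20] P1: load  L1 | P0:O(57), P1:S(57) | bus: BusRd

bus = BusRd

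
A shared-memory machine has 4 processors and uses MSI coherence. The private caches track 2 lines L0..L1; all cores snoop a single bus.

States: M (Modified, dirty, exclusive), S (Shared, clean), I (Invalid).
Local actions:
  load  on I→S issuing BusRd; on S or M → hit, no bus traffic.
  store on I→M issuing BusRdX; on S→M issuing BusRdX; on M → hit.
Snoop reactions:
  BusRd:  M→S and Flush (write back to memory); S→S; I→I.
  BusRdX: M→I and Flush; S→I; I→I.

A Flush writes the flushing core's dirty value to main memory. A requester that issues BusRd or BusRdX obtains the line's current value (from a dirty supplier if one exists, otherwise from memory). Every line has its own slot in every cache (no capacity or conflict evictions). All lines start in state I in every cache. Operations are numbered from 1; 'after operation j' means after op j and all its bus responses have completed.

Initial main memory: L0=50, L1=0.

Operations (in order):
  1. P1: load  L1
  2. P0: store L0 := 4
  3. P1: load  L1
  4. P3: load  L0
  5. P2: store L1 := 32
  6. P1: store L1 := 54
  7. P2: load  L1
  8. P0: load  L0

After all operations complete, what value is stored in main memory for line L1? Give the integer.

  op1 P1: load  L1 → I/S/I/I on L1; bus BusRd; mem=0
  op2 P0: store L0 := 4 → M/I/I/I on L0; bus BusRdX; mem=50
  op3 P1: load  L1 → I/S/I/I on L1; bus (none); mem=0
  op4 P3: load  L0 → S/I/I/S on L0; bus BusRd Flush; mem=4
  op5 P2: store L1 := 32 → I/I/M/I on L1; bus BusRdX; mem=0
  op6 P1: store L1 := 54 → I/M/I/I on L1; bus BusRdX Flush; mem=32
  op7 P2: load  L1 → I/S/S/I on L1; bus BusRd Flush; mem=54
  op8 P0: load  L0 → S/I/I/S on L0; bus (none); mem=4

memory[L1] = 54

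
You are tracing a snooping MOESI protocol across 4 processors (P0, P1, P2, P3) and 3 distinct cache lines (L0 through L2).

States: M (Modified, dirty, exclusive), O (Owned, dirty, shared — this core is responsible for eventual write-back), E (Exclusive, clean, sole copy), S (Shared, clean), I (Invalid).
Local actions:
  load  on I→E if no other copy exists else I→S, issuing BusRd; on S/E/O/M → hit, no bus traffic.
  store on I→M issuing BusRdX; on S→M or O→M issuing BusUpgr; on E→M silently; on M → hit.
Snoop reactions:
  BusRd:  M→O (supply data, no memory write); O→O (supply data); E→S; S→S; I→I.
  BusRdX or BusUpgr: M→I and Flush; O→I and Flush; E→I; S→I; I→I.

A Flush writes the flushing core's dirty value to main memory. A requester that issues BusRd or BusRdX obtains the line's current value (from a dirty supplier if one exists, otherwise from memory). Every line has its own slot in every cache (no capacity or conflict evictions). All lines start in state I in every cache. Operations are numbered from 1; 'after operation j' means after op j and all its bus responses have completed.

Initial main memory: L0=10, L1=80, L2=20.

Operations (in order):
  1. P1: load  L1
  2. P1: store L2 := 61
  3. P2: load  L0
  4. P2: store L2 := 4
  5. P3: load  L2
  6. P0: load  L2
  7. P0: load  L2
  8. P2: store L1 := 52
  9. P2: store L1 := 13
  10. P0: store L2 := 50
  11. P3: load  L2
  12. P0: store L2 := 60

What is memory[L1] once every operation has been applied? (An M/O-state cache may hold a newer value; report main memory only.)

[1] P1: load  L1 | P0:I, P1:E(80), P2:I, P3:I | bus: BusRd
[2] P1: store L2 := 61 | P0:I, P1:M(61), P2:I, P3:I | bus: BusRdX
[3] P2: load  L0 | P0:I, P1:I, P2:E(10), P3:I | bus: BusRd
[4] P2: store L2 := 4 | P0:I, P1:I, P2:M(4), P3:I | bus: BusRdX,Flush
[5] P3: load  L2 | P0:I, P1:I, P2:O(4), P3:S(4) | bus: BusRd
[6] P0: load  L2 | P0:S(4), P1:I, P2:O(4), P3:S(4) | bus: BusRd
[7] P0: load  L2 | P0:S(4), P1:I, P2:O(4), P3:S(4) | bus: none
[8] P2: store L1 := 52 | P0:I, P1:I, P2:M(52), P3:I | bus: BusRdX
[9] P2: store L1 := 13 | P0:I, P1:I, P2:M(13), P3:I | bus: none
[10] P0: store L2 := 50 | P0:M(50), P1:I, P2:I, P3:I | bus: BusUpgr,Flush
[11] P3: load  L2 | P0:O(50), P1:I, P2:I, P3:S(50) | bus: BusRd
[12] P0: store L2 := 60 | P0:M(60), P1:I, P2:I, P3:I | bus: BusUpgr

memory[L1] = 80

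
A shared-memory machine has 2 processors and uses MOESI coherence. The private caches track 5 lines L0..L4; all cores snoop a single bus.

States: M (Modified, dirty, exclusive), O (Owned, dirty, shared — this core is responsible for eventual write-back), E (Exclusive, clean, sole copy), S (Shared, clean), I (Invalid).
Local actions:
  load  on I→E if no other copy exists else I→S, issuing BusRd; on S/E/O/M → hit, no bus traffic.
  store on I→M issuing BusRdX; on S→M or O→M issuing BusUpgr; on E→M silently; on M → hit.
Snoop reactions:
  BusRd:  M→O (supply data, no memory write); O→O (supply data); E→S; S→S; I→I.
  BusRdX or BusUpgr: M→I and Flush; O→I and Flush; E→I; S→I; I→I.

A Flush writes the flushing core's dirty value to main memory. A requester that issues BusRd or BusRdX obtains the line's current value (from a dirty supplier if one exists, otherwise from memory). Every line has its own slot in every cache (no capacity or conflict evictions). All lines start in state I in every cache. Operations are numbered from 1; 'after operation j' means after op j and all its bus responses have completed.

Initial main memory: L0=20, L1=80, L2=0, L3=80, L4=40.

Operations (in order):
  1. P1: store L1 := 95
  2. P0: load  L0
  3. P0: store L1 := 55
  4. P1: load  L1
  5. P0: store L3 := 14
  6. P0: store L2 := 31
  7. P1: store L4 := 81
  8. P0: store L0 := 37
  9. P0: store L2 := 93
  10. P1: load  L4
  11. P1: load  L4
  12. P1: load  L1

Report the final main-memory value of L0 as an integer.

[1] P1: store L1 := 95 | P0:I, P1:M(95) | bus: BusRdX
[2] P0: load  L0 | P0:E(20), P1:I | bus: BusRd
[3] P0: store L1 := 55 | P0:M(55), P1:I | bus: BusRdX,Flush
[4] P1: load  L1 | P0:O(55), P1:S(55) | bus: BusRd
[5] P0: store L3 := 14 | P0:M(14), P1:I | bus: BusRdX
[6] P0: store L2 := 31 | P0:M(31), P1:I | bus: BusRdX
[7] P1: store L4 := 81 | P0:I, P1:M(81) | bus: BusRdX
[8] P0: store L0 := 37 | P0:M(37), P1:I | bus: none
[9] P0: store L2 := 93 | P0:M(93), P1:I | bus: none
[10] P1: load  L4 | P0:I, P1:M(81) | bus: none
[11] P1: load  L4 | P0:I, P1:M(81) | bus: none
[12] P1: load  L1 | P0:O(55), P1:S(55) | bus: none

memory[L0] = 20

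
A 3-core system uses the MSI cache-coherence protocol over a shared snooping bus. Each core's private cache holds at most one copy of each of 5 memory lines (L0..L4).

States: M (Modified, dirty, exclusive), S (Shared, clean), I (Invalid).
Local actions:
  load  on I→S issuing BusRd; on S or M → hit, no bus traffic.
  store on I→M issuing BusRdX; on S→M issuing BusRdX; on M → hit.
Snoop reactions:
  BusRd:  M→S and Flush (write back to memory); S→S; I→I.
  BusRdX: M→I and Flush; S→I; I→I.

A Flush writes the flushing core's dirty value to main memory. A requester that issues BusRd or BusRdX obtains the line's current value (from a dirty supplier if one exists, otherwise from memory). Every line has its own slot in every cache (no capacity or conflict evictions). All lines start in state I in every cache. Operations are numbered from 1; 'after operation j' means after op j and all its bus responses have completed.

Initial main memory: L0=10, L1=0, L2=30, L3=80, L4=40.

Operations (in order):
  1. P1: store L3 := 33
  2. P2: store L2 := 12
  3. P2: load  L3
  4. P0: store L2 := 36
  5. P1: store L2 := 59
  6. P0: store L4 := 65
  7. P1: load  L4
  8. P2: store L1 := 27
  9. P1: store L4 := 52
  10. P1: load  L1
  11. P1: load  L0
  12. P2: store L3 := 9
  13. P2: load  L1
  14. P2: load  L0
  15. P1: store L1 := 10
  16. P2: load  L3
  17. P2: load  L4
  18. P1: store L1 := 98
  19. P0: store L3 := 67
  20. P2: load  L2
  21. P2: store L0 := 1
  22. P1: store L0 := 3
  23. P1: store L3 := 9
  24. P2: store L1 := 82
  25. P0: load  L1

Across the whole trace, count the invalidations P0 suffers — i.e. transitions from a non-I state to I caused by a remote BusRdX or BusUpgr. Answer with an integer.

step 1: P1: store L3 := 33  ⟶  IMI  (L3)  txn=BusRdX  M[L3]=80
step 2: P2: store L2 := 12  ⟶  IIM  (L2)  txn=BusRdX  M[L2]=30
step 3: P2: load  L3  ⟶  ISS  (L3)  txn=BusRd+Flush  M[L3]=33
step 4: P0: store L2 := 36  ⟶  MII  (L2)  txn=BusRdX+Flush  M[L2]=12
step 5: P1: store L2 := 59  ⟶  IMI  (L2)  txn=BusRdX+Flush  M[L2]=36
step 6: P0: store L4 := 65  ⟶  MII  (L4)  txn=BusRdX  M[L4]=40
step 7: P1: load  L4  ⟶  SSI  (L4)  txn=BusRd+Flush  M[L4]=65
step 8: P2: store L1 := 27  ⟶  IIM  (L1)  txn=BusRdX  M[L1]=0
step 9: P1: store L4 := 52  ⟶  IMI  (L4)  txn=BusRdX  M[L4]=65
step 10: P1: load  L1  ⟶  ISS  (L1)  txn=BusRd+Flush  M[L1]=27
step 11: P1: load  L0  ⟶  ISI  (L0)  txn=BusRd  M[L0]=10
step 12: P2: store L3 := 9  ⟶  IIM  (L3)  txn=BusRdX  M[L3]=33
step 13: P2: load  L1  ⟶  ISS  (L1)  txn=∅  M[L1]=27
step 14: P2: load  L0  ⟶  ISS  (L0)  txn=BusRd  M[L0]=10
step 15: P1: store L1 := 10  ⟶  IMI  (L1)  txn=BusRdX  M[L1]=27
step 16: P2: load  L3  ⟶  IIM  (L3)  txn=∅  M[L3]=33
step 17: P2: load  L4  ⟶  ISS  (L4)  txn=BusRd+Flush  M[L4]=52
step 18: P1: store L1 := 98  ⟶  IMI  (L1)  txn=∅  M[L1]=27
step 19: P0: store L3 := 67  ⟶  MII  (L3)  txn=BusRdX+Flush  M[L3]=9
step 20: P2: load  L2  ⟶  ISS  (L2)  txn=BusRd+Flush  M[L2]=59
step 21: P2: store L0 := 1  ⟶  IIM  (L0)  txn=BusRdX  M[L0]=10
step 22: P1: store L0 := 3  ⟶  IMI  (L0)  txn=BusRdX+Flush  M[L0]=1
step 23: P1: store L3 := 9  ⟶  IMI  (L3)  txn=BusRdX+Flush  M[L3]=67
step 24: P2: store L1 := 82  ⟶  IIM  (L1)  txn=BusRdX+Flush  M[L1]=98
step 25: P0: load  L1  ⟶  SIS  (L1)  txn=BusRd+Flush  M[L1]=82

invalidations = 3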